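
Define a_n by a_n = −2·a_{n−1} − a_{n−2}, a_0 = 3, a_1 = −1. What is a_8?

With companion matrix C = [[−2, −1], [1, 0]], [a_n, a_{n−1}]ᵀ = C·[a_{n−1}, a_{n−2}]ᵀ, so [a_8, a_7]ᵀ = C⁷·[a_1, a_0]ᵀ.
C⁷ = [[−8, −7], [7, 6]], giving [a_8, a_7]ᵀ = [[−13], [11]].

−13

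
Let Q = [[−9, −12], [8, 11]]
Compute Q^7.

[[−4377, −6564], [4376, 6563]]

tr Q = 2 and det Q = −3, so the characteristic polynomial is λ² − (2)λ + (−3) with roots −1 and 3.
Eigenvectors give P = [[3, −1], [−2, 1]] with P⁻¹ = [[1, 1], [2, 3]], and Q = P·diag(−1, 3)·P⁻¹.
Then Q^7 = P·diag(−1, 2187)·P⁻¹ = [[−3, −2187], [2, 2187]] · [[1, 1], [2, 3]] = [[−4377, −6564], [4376, 6563]].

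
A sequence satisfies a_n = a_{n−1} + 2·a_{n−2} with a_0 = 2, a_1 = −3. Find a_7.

−45

With companion matrix B = [[1, 2], [1, 0]], [a_n, a_{n−1}]ᵀ = B·[a_{n−1}, a_{n−2}]ᵀ, so [a_7, a_6]ᵀ = B^6·[a_1, a_0]ᵀ.
B^6 = [[43, 42], [21, 22]], giving [a_7, a_6]ᵀ = [[−45], [−19]].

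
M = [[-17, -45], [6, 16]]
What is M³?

tr M = -1 and det M = -2, so the characteristic polynomial is λ² − (-1)λ + (-2) with roots -2 and 1.
Eigenvectors give P = [[3, -5], [-1, 2]] with P⁻¹ = [[2, 5], [1, 3]], and M = P·diag(-2, 1)·P⁻¹.
Then M³ = P·diag(-8, 1)·P⁻¹ = [[-24, -5], [8, 2]] · [[2, 5], [1, 3]] = [[-53, -135], [18, 46]].

[[-53, -135], [18, 46]]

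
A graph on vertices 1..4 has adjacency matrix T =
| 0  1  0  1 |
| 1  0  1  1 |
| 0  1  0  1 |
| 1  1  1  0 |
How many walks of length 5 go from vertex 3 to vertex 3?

The number of length-5 walks from vertex 3 to vertex 3 is entry (3,3) of T⁵, where T is the adjacency matrix.
T² = [[2, 1, 2, 1], [1, 3, 1, 2], [2, 1, 2, 1], [1, 2, 1, 3]]
T³ = [[2, 5, 2, 5], [5, 4, 5, 5], [2, 5, 2, 5], [5, 5, 5, 4]]
T⁴ = [[10, 9, 10, 9], [9, 15, 9, 14], [10, 9, 10, 9], [9, 14, 9, 15]]
T⁵ = [[18, 29, 18, 29], [29, 32, 29, 33], [18, 29, 18, 29], [29, 33, 29, 32]]

18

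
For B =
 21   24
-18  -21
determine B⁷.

[[15309, 17496], [-13122, -15309]]

tr B = 0 and det B = -9, so the characteristic polynomial is λ² − (0)λ + (-9) with roots 3 and -3.
Eigenvectors give P = [[4, -1], [-3, 1]] with P⁻¹ = [[1, 1], [3, 4]], and B = P·diag(3, -3)·P⁻¹.
Then B⁷ = P·diag(2187, -2187)·P⁻¹ = [[8748, 2187], [-6561, -2187]] · [[1, 1], [3, 4]] = [[15309, 17496], [-13122, -15309]].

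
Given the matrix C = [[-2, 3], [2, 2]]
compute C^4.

[[100, 0], [0, 100]]

C^2 = [[10, 0], [0, 10]]
C^3 = [[-20, 30], [20, 20]]
C^4 = [[100, 0], [0, 100]]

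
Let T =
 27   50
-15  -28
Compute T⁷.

tr T = -1 and det T = -6, so the characteristic polynomial is λ² − (-1)λ + (-6) with roots 2 and -3.
Eigenvectors give P = [[-2, -5], [1, 3]] with P⁻¹ = [[-3, -5], [1, 2]], and T = P·diag(2, -3)·P⁻¹.
Then T⁷ = P·diag(128, -2187)·P⁻¹ = [[-256, 10935], [128, -6561]] · [[-3, -5], [1, 2]] = [[11703, 23150], [-6945, -13762]].

[[11703, 23150], [-6945, -13762]]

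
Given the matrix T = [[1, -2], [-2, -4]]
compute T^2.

[[5, 6], [6, 20]]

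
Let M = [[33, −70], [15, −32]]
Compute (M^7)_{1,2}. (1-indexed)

tr M = 1 and det M = −6, so the characteristic polynomial is λ² − (1)λ + (−6) with roots 3 and −2.
Eigenvectors give P = [[7, 2], [3, 1]] with P⁻¹ = [[1, −2], [−3, 7]], and M = P·diag(3, −2)·P⁻¹.
Then M^7 = P·diag(2187, −128)·P⁻¹ = [[15309, −256], [6561, −128]] · [[1, −2], [−3, 7]] = [[16077, −32410], [6945, −14018]].

−32410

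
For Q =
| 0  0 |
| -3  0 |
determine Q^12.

Q is strictly triangular, hence nilpotent: Q^2 = 0, so Q^12 = 0.

[[0, 0], [0, 0]]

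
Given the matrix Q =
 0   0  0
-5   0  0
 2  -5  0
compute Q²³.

[[0, 0, 0], [0, 0, 0], [0, 0, 0]]

Q is strictly triangular, hence nilpotent: Q³ = 0, so Q²³ = 0.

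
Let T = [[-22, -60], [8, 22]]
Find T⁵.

[[-352, -960], [128, 352]]

tr T = 0 and det T = -4, so the characteristic polynomial is λ² − (0)λ + (-4) with roots -2 and 2.
Eigenvectors give P = [[3, 5], [-1, -2]] with P⁻¹ = [[2, 5], [-1, -3]], and T = P·diag(-2, 2)·P⁻¹.
Then T⁵ = P·diag(-32, 32)·P⁻¹ = [[-96, 160], [32, -64]] · [[2, 5], [-1, -3]] = [[-352, -960], [128, 352]].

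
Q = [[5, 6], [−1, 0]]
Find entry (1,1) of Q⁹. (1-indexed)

tr Q = 5 and det Q = 6, so the characteristic polynomial is λ² − (5)λ + (6) with roots 2 and 3.
Eigenvectors give P = [[−2, −3], [1, 1]] with P⁻¹ = [[1, 3], [−1, −2]], and Q = P·diag(2, 3)·P⁻¹.
Then Q⁹ = P·diag(512, 19683)·P⁻¹ = [[−1024, −59049], [512, 19683]] · [[1, 3], [−1, −2]] = [[58025, 115026], [−19171, −37830]].

58025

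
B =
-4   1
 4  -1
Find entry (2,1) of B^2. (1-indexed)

-20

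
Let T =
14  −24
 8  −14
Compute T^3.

[[56, −96], [32, −56]]

tr T = 0 and det T = −4, so the characteristic polynomial is λ² − (0)λ + (−4) with roots −2 and 2.
Eigenvectors give P = [[−3, −2], [−2, −1]] with P⁻¹ = [[1, −2], [−2, 3]], and T = P·diag(−2, 2)·P⁻¹.
Then T^3 = P·diag(−8, 8)·P⁻¹ = [[24, −16], [16, −8]] · [[1, −2], [−2, 3]] = [[56, −96], [32, −56]].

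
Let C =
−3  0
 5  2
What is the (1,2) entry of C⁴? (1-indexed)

0

tr C = −1 and det C = −6, so the characteristic polynomial is λ² − (−1)λ + (−6) with roots −3 and 2.
Eigenvectors give P = [[1, 0], [−1, −1]] with P⁻¹ = [[1, 0], [−1, −1]], and C = P·diag(−3, 2)·P⁻¹.
Then C⁴ = P·diag(81, 16)·P⁻¹ = [[81, 0], [−81, −16]] · [[1, 0], [−1, −1]] = [[81, 0], [−65, 16]].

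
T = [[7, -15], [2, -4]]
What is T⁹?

tr T = 3 and det T = 2, so the characteristic polynomial is λ² − (3)λ + (2) with roots 2 and 1.
Eigenvectors give P = [[3, -5], [1, -2]] with P⁻¹ = [[2, -5], [1, -3]], and T = P·diag(2, 1)·P⁻¹.
Then T⁹ = P·diag(512, 1)·P⁻¹ = [[1536, -5], [512, -2]] · [[2, -5], [1, -3]] = [[3067, -7665], [1022, -2554]].

[[3067, -7665], [1022, -2554]]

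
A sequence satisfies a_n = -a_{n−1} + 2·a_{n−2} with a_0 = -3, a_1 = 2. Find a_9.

With companion matrix Q = [[-1, 2], [1, 0]], [a_n, a_{n−1}]ᵀ = Q·[a_{n−1}, a_{n−2}]ᵀ, so [a_9, a_8]ᵀ = Q^8·[a_1, a_0]ᵀ.
Q^8 = [[171, -170], [-85, 86]], giving [a_9, a_8]ᵀ = [[852], [-428]].

852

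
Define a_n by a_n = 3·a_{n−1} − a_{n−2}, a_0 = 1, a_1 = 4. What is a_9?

With companion matrix T = [[3, −1], [1, 0]], [a_n, a_{n−1}]ᵀ = T·[a_{n−1}, a_{n−2}]ᵀ, so [a_9, a_8]ᵀ = T⁸·[a_1, a_0]ᵀ.
T⁸ = [[2584, −987], [987, −377]], giving [a_9, a_8]ᵀ = [[9349], [3571]].

9349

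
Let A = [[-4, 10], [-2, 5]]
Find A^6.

[[-4, 10], [-2, 5]]

A² = A (a projection; rank 1, trace 1), so A^6 = A.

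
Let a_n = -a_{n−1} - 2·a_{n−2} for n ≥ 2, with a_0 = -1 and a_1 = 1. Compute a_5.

5

With companion matrix Q = [[-1, -2], [1, 0]], [a_n, a_{n−1}]ᵀ = Q·[a_{n−1}, a_{n−2}]ᵀ, so [a_5, a_4]ᵀ = Q⁴·[a_1, a_0]ᵀ.
Q⁴ = [[-1, -6], [3, 2]], giving [a_5, a_4]ᵀ = [[5], [1]].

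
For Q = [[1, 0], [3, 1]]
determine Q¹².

Q = I + N where N = [[0, 0], [3, 0]] is strictly lower-triangular, so N² = 0.
(I + N)¹² = I + 12·N = [[1, 0], [36, 1]].

[[1, 0], [36, 1]]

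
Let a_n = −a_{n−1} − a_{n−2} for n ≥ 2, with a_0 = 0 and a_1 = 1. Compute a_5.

With companion matrix B = [[−1, −1], [1, 0]], [a_n, a_{n−1}]ᵀ = B·[a_{n−1}, a_{n−2}]ᵀ, so [a_5, a_4]ᵀ = B⁴·[a_1, a_0]ᵀ.
B⁴ = [[−1, −1], [1, 0]], giving [a_5, a_4]ᵀ = [[−1], [1]].

−1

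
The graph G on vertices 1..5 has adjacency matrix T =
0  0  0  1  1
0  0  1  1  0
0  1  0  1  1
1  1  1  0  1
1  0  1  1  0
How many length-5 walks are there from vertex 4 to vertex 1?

45

The number of length-5 walks from vertex 4 to vertex 1 is entry (4,1) of T^5, where T is the adjacency matrix.
T^2 = [[2, 1, 2, 1, 1], [1, 2, 1, 1, 2], [2, 1, 3, 2, 1], [1, 1, 2, 4, 2], [1, 2, 1, 2, 3]]
T^3 = [[2, 3, 3, 6, 5], [3, 2, 5, 6, 3], [3, 5, 4, 7, 7], [6, 6, 7, 6, 7], [5, 3, 7, 7, 4]]
T^4 = [[11, 9, 14, 13, 11], [9, 11, 11, 13, 14], [14, 11, 19, 19, 14], [13, 13, 19, 26, 19], [11, 14, 14, 19, 19]]
T^5 = [[24, 27, 33, 45, 38], [27, 24, 38, 45, 33], [33, 38, 44, 58, 52], [45, 45, 58, 64, 58], [38, 33, 52, 58, 44]]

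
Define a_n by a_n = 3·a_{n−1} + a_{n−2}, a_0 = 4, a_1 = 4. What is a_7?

With companion matrix Q = [[3, 1], [1, 0]], [a_n, a_{n−1}]ᵀ = Q·[a_{n−1}, a_{n−2}]ᵀ, so [a_7, a_6]ᵀ = Q⁶·[a_1, a_0]ᵀ.
Q⁶ = [[1189, 360], [360, 109]], giving [a_7, a_6]ᵀ = [[6196], [1876]].

6196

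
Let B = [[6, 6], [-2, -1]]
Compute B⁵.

[[876, 1266], [-422, -601]]

tr B = 5 and det B = 6, so the characteristic polynomial is λ² − (5)λ + (6) with roots 3 and 2.
Eigenvectors give P = [[-2, -3], [1, 2]] with P⁻¹ = [[-2, -3], [1, 2]], and B = P·diag(3, 2)·P⁻¹.
Then B⁵ = P·diag(243, 32)·P⁻¹ = [[-486, -96], [243, 64]] · [[-2, -3], [1, 2]] = [[876, 1266], [-422, -601]].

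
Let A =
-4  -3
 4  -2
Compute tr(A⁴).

A² = [[4, 18], [-24, -8]]
A³ = [[56, -48], [64, 88]]
A⁴ = [[-416, -72], [96, -368]]

-784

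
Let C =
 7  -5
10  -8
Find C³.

tr C = -1 and det C = -6, so the characteristic polynomial is λ² − (-1)λ + (-6) with roots 2 and -3.
Eigenvectors give P = [[1, -1], [1, -2]] with P⁻¹ = [[2, -1], [1, -1]], and C = P·diag(2, -3)·P⁻¹.
Then C³ = P·diag(8, -27)·P⁻¹ = [[8, 27], [8, 54]] · [[2, -1], [1, -1]] = [[43, -35], [70, -62]].

[[43, -35], [70, -62]]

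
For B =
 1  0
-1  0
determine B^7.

[[1, 0], [-1, 0]]

B² = B (a projection; rank 1, trace 1), so B^7 = B.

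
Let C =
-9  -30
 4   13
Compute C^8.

[[-32799, -98400], [13120, 39361]]

tr C = 4 and det C = 3, so the characteristic polynomial is λ² − (4)λ + (3) with roots 3 and 1.
Eigenvectors give P = [[5, 3], [-2, -1]] with P⁻¹ = [[-1, -3], [2, 5]], and C = P·diag(3, 1)·P⁻¹.
Then C^8 = P·diag(6561, 1)·P⁻¹ = [[32805, 3], [-13122, -1]] · [[-1, -3], [2, 5]] = [[-32799, -98400], [13120, 39361]].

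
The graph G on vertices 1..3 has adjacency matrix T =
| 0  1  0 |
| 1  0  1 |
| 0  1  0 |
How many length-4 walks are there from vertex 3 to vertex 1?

The number of length-4 walks from vertex 3 to vertex 1 is entry (3,1) of T⁴, where T is the adjacency matrix.
T² = [[1, 0, 1], [0, 2, 0], [1, 0, 1]]
T³ = [[0, 2, 0], [2, 0, 2], [0, 2, 0]]
T⁴ = [[2, 0, 2], [0, 4, 0], [2, 0, 2]]

2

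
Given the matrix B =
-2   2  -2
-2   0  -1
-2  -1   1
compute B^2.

[[4, -2, 0], [6, -3, 3], [4, -5, 6]]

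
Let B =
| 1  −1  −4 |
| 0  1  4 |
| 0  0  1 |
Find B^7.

B = I + N where N = [[0, −1, −4], [0, 0, 4], [0, 0, 0]] is strictly upper-triangular, so N^3 = 0.
(I + N)^7 = I + 7·N + 21·N^2 = [[1, −7, −112], [0, 1, 28], [0, 0, 1]].

[[1, −7, −112], [0, 1, 28], [0, 0, 1]]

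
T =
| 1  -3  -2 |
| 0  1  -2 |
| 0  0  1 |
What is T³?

T = I + N where N = [[0, -3, -2], [0, 0, -2], [0, 0, 0]] is strictly upper-triangular, so N³ = 0.
(I + N)³ = I + 3·N + 3·N² = [[1, -9, 12], [0, 1, -6], [0, 0, 1]].

[[1, -9, 12], [0, 1, -6], [0, 0, 1]]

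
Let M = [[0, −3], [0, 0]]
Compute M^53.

M is strictly triangular, hence nilpotent: M^2 = 0, so M^53 = 0.

[[0, 0], [0, 0]]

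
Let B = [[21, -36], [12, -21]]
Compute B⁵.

[[1701, -2916], [972, -1701]]

tr B = 0 and det B = -9, so the characteristic polynomial is λ² − (0)λ + (-9) with roots -3 and 3.
Eigenvectors give P = [[3, -2], [2, -1]] with P⁻¹ = [[-1, 2], [-2, 3]], and B = P·diag(-3, 3)·P⁻¹.
Then B⁵ = P·diag(-243, 243)·P⁻¹ = [[-729, -486], [-486, -243]] · [[-1, 2], [-2, 3]] = [[1701, -2916], [972, -1701]].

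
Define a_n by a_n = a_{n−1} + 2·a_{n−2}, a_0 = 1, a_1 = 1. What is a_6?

43

With companion matrix C = [[1, 2], [1, 0]], [a_n, a_{n−1}]ᵀ = C·[a_{n−1}, a_{n−2}]ᵀ, so [a_6, a_5]ᵀ = C⁵·[a_1, a_0]ᵀ.
C⁵ = [[21, 22], [11, 10]], giving [a_6, a_5]ᵀ = [[43], [21]].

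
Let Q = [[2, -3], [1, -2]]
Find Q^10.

Q² = I (check: tr Q = 0 and det Q = -1), so Q^10 = I since 10 is even.

[[1, 0], [0, 1]]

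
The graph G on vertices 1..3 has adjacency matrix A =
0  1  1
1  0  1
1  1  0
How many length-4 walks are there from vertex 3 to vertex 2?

5

The number of length-4 walks from vertex 3 to vertex 2 is entry (3,2) of A^4, where A is the adjacency matrix.
A^2 = [[2, 1, 1], [1, 2, 1], [1, 1, 2]]
A^3 = [[2, 3, 3], [3, 2, 3], [3, 3, 2]]
A^4 = [[6, 5, 5], [5, 6, 5], [5, 5, 6]]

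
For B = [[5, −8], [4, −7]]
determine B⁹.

tr B = −2 and det B = −3, so the characteristic polynomial is λ² − (−2)λ + (−3) with roots 1 and −3.
Eigenvectors give P = [[−2, 1], [−1, 1]] with P⁻¹ = [[−1, 1], [−1, 2]], and B = P·diag(1, −3)·P⁻¹.
Then B⁹ = P·diag(1, −19683)·P⁻¹ = [[−2, −19683], [−1, −19683]] · [[−1, 1], [−1, 2]] = [[19685, −39368], [19684, −39367]].

[[19685, −39368], [19684, −39367]]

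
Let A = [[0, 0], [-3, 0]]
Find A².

[[0, 0], [0, 0]]

A is strictly triangular, hence nilpotent: A² = 0, so A² = 0.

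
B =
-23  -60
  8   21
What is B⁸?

[[39361, 98400], [-13120, -32799]]

tr B = -2 and det B = -3, so the characteristic polynomial is λ² − (-2)λ + (-3) with roots -3 and 1.
Eigenvectors give P = [[-3, -5], [1, 2]] with P⁻¹ = [[-2, -5], [1, 3]], and B = P·diag(-3, 1)·P⁻¹.
Then B⁸ = P·diag(6561, 1)·P⁻¹ = [[-19683, -5], [6561, 2]] · [[-2, -5], [1, 3]] = [[39361, 98400], [-13120, -32799]].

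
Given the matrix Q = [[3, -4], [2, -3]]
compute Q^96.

[[1, 0], [0, 1]]

Q² = I (check: tr Q = 0 and det Q = -1), so Q^96 = I since 96 is even.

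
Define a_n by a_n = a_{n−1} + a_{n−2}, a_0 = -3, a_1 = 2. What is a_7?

2

With companion matrix A = [[1, 1], [1, 0]], [a_n, a_{n−1}]ᵀ = A·[a_{n−1}, a_{n−2}]ᵀ, so [a_7, a_6]ᵀ = A⁶·[a_1, a_0]ᵀ.
A⁶ = [[13, 8], [8, 5]], giving [a_7, a_6]ᵀ = [[2], [1]].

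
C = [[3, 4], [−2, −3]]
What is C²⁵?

C² = I (check: tr C = 0 and det C = −1), so C²⁵ = C since 25 is odd.

[[3, 4], [−2, −3]]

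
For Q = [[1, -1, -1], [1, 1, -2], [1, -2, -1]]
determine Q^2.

[[-1, 0, 2], [0, 4, -1], [-2, -1, 4]]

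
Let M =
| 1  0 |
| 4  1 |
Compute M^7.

[[1, 0], [28, 1]]

M = I + N where N = [[0, 0], [4, 0]] is strictly lower-triangular, so N^2 = 0.
(I + N)^7 = I + 7·N = [[1, 0], [28, 1]].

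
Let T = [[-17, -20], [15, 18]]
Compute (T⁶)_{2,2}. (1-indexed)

tr T = 1 and det T = -6, so the characteristic polynomial is λ² − (1)λ + (-6) with roots -2 and 3.
Eigenvectors give P = [[-4, 1], [3, -1]] with P⁻¹ = [[-1, -1], [-3, -4]], and T = P·diag(-2, 3)·P⁻¹.
Then T⁶ = P·diag(64, 729)·P⁻¹ = [[-256, 729], [192, -729]] · [[-1, -1], [-3, -4]] = [[-1931, -2660], [1995, 2724]].

2724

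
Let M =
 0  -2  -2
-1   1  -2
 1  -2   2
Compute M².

[[0, 2, 0], [-3, 7, -4], [4, -8, 6]]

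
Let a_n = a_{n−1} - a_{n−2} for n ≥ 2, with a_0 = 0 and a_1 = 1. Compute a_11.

-1

With companion matrix M = [[1, -1], [1, 0]], [a_n, a_{n−1}]ᵀ = M·[a_{n−1}, a_{n−2}]ᵀ, so [a_11, a_10]ᵀ = M¹⁰·[a_1, a_0]ᵀ.
M¹⁰ = [[-1, 1], [-1, 0]], giving [a_11, a_10]ᵀ = [[-1], [-1]].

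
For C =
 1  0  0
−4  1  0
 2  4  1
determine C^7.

C = I + N where N = [[0, 0, 0], [−4, 0, 0], [2, 4, 0]] is strictly lower-triangular, so N^3 = 0.
(I + N)^7 = I + 7·N + 21·N^2 = [[1, 0, 0], [−28, 1, 0], [−322, 28, 1]].

[[1, 0, 0], [−28, 1, 0], [−322, 28, 1]]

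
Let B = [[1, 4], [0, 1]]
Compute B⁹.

B = I + N where N = [[0, 4], [0, 0]] is strictly upper-triangular, so N² = 0.
(I + N)⁹ = I + 9·N = [[1, 36], [0, 1]].

[[1, 36], [0, 1]]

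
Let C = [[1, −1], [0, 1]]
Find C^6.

[[1, −6], [0, 1]]

C = I + N where N = [[0, −1], [0, 0]] is strictly upper-triangular, so N^2 = 0.
(I + N)^6 = I + 6·N = [[1, −6], [0, 1]].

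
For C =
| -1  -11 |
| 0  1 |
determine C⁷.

C² = I (check: tr C = 0 and det C = -1), so C⁷ = C since 7 is odd.

[[-1, -11], [0, 1]]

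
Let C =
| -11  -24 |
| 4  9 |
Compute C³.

[[-83, -168], [28, 57]]

tr C = -2 and det C = -3, so the characteristic polynomial is λ² − (-2)λ + (-3) with roots 1 and -3.
Eigenvectors give P = [[-2, 3], [1, -1]] with P⁻¹ = [[1, 3], [1, 2]], and C = P·diag(1, -3)·P⁻¹.
Then C³ = P·diag(1, -27)·P⁻¹ = [[-2, -81], [1, 27]] · [[1, 3], [1, 2]] = [[-83, -168], [28, 57]].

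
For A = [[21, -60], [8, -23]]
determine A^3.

tr A = -2 and det A = -3, so the characteristic polynomial is λ² − (-2)λ + (-3) with roots -3 and 1.
Eigenvectors give P = [[-5, 3], [-2, 1]] with P⁻¹ = [[1, -3], [2, -5]], and A = P·diag(-3, 1)·P⁻¹.
Then A^3 = P·diag(-27, 1)·P⁻¹ = [[135, 3], [54, 1]] · [[1, -3], [2, -5]] = [[141, -420], [56, -167]].

[[141, -420], [56, -167]]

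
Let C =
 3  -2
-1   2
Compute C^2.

[[11, -10], [-5, 6]]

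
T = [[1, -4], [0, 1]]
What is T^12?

[[1, -48], [0, 1]]

T = I + N where N = [[0, -4], [0, 0]] is strictly upper-triangular, so N^2 = 0.
(I + N)^12 = I + 12·N = [[1, -48], [0, 1]].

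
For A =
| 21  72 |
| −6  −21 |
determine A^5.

tr A = 0 and det A = −9, so the characteristic polynomial is λ² − (0)λ + (−9) with roots −3 and 3.
Eigenvectors give P = [[−3, 4], [1, −1]] with P⁻¹ = [[1, 4], [1, 3]], and A = P·diag(−3, 3)·P⁻¹.
Then A^5 = P·diag(−243, 243)·P⁻¹ = [[729, 972], [−243, −243]] · [[1, 4], [1, 3]] = [[1701, 5832], [−486, −1701]].

[[1701, 5832], [−486, −1701]]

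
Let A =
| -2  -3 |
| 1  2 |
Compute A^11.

A² = I (check: tr A = 0 and det A = -1), so A^11 = A since 11 is odd.

[[-2, -3], [1, 2]]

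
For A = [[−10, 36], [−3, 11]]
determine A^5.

tr A = 1 and det A = −2, so the characteristic polynomial is λ² − (1)λ + (−2) with roots 2 and −1.
Eigenvectors give P = [[3, 4], [1, 1]] with P⁻¹ = [[−1, 4], [1, −3]], and A = P·diag(2, −1)·P⁻¹.
Then A^5 = P·diag(32, −1)·P⁻¹ = [[96, −4], [32, −1]] · [[−1, 4], [1, −3]] = [[−100, 396], [−33, 131]].

[[−100, 396], [−33, 131]]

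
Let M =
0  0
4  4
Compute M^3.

M^2 = [[0, 0], [16, 16]]
M^3 = [[0, 0], [64, 64]]

[[0, 0], [64, 64]]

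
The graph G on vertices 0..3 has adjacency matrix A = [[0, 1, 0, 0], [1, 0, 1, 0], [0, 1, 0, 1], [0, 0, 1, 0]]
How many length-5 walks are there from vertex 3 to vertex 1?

0

The number of length-5 walks from vertex 3 to vertex 1 is entry (3,1) of A⁵, where A is the adjacency matrix.
A² = [[1, 0, 1, 0], [0, 2, 0, 1], [1, 0, 2, 0], [0, 1, 0, 1]]
A³ = [[0, 2, 0, 1], [2, 0, 3, 0], [0, 3, 0, 2], [1, 0, 2, 0]]
A⁴ = [[2, 0, 3, 0], [0, 5, 0, 3], [3, 0, 5, 0], [0, 3, 0, 2]]
A⁵ = [[0, 5, 0, 3], [5, 0, 8, 0], [0, 8, 0, 5], [3, 0, 5, 0]]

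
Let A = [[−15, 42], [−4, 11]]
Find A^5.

tr A = −4 and det A = 3, so the characteristic polynomial is λ² − (−4)λ + (3) with roots −1 and −3.
Eigenvectors give P = [[3, 7], [1, 2]] with P⁻¹ = [[−2, 7], [1, −3]], and A = P·diag(−1, −3)·P⁻¹.
Then A^5 = P·diag(−1, −243)·P⁻¹ = [[−3, −1701], [−1, −486]] · [[−2, 7], [1, −3]] = [[−1695, 5082], [−484, 1451]].

[[−1695, 5082], [−484, 1451]]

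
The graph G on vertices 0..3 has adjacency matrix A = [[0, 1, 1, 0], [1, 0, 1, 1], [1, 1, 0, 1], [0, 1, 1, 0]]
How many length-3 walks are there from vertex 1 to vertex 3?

The number of length-3 walks from vertex 1 to vertex 3 is entry (1,3) of A³, where A is the adjacency matrix.
A² = [[2, 1, 1, 2], [1, 3, 2, 1], [1, 2, 3, 1], [2, 1, 1, 2]]
A³ = [[2, 5, 5, 2], [5, 4, 5, 5], [5, 5, 4, 5], [2, 5, 5, 2]]

5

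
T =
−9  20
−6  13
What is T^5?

[[−1209, 2420], [−726, 1453]]

tr T = 4 and det T = 3, so the characteristic polynomial is λ² − (4)λ + (3) with roots 3 and 1.
Eigenvectors give P = [[5, −2], [3, −1]] with P⁻¹ = [[−1, 2], [−3, 5]], and T = P·diag(3, 1)·P⁻¹.
Then T^5 = P·diag(243, 1)·P⁻¹ = [[1215, −2], [729, −1]] · [[−1, 2], [−3, 5]] = [[−1209, 2420], [−726, 1453]].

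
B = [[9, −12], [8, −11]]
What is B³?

tr B = −2 and det B = −3, so the characteristic polynomial is λ² − (−2)λ + (−3) with roots −3 and 1.
Eigenvectors give P = [[1, 3], [1, 2]] with P⁻¹ = [[−2, 3], [1, −1]], and B = P·diag(−3, 1)·P⁻¹.
Then B³ = P·diag(−27, 1)·P⁻¹ = [[−27, 3], [−27, 2]] · [[−2, 3], [1, −1]] = [[57, −84], [56, −83]].

[[57, −84], [56, −83]]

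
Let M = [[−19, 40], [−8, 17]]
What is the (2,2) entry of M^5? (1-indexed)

977

tr M = −2 and det M = −3, so the characteristic polynomial is λ² − (−2)λ + (−3) with roots 1 and −3.
Eigenvectors give P = [[−2, 5], [−1, 2]] with P⁻¹ = [[2, −5], [1, −2]], and M = P·diag(1, −3)·P⁻¹.
Then M^5 = P·diag(1, −243)·P⁻¹ = [[−2, −1215], [−1, −486]] · [[2, −5], [1, −2]] = [[−1219, 2440], [−488, 977]].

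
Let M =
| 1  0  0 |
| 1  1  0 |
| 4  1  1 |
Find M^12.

M = I + N where N = [[0, 0, 0], [1, 0, 0], [4, 1, 0]] is strictly lower-triangular, so N^3 = 0.
(I + N)^12 = I + 12·N + 66·N^2 = [[1, 0, 0], [12, 1, 0], [114, 12, 1]].

[[1, 0, 0], [12, 1, 0], [114, 12, 1]]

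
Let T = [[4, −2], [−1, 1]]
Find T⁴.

T² = [[18, −10], [−5, 3]]
T³ = [[82, −46], [−23, 13]]
T⁴ = [[374, −210], [−105, 59]]

[[374, −210], [−105, 59]]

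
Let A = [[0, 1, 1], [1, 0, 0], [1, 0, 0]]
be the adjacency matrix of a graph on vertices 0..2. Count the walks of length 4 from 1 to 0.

0

The number of length-4 walks from vertex 1 to vertex 0 is entry (1,0) of A^4, where A is the adjacency matrix.
A^2 = [[2, 0, 0], [0, 1, 1], [0, 1, 1]]
A^3 = [[0, 2, 2], [2, 0, 0], [2, 0, 0]]
A^4 = [[4, 0, 0], [0, 2, 2], [0, 2, 2]]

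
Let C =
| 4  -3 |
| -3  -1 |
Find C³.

[[127, -66], [-66, 17]]

C² = [[25, -9], [-9, 10]]
C³ = [[127, -66], [-66, 17]]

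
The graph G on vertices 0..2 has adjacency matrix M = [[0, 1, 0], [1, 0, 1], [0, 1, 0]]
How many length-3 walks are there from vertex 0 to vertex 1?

The number of length-3 walks from vertex 0 to vertex 1 is entry (0,1) of M³, where M is the adjacency matrix.
M² = [[1, 0, 1], [0, 2, 0], [1, 0, 1]]
M³ = [[0, 2, 0], [2, 0, 2], [0, 2, 0]]

2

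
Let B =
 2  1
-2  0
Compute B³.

B² = [[2, 2], [-4, -2]]
B³ = [[0, 2], [-4, -4]]

[[0, 2], [-4, -4]]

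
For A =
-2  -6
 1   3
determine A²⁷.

A² = A (a projection; rank 1, trace 1), so A²⁷ = A.

[[-2, -6], [1, 3]]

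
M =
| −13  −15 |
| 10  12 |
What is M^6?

[[2059, 1995], [−1330, −1266]]

tr M = −1 and det M = −6, so the characteristic polynomial is λ² − (−1)λ + (−6) with roots 2 and −3.
Eigenvectors give P = [[1, 3], [−1, −2]] with P⁻¹ = [[−2, −3], [1, 1]], and M = P·diag(2, −3)·P⁻¹.
Then M^6 = P·diag(64, 729)·P⁻¹ = [[64, 2187], [−64, −1458]] · [[−2, −3], [1, 1]] = [[2059, 1995], [−1330, −1266]].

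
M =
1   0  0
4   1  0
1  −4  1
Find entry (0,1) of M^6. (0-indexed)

0

M = I + N where N = [[0, 0, 0], [4, 0, 0], [1, −4, 0]] is strictly lower-triangular, so N^3 = 0.
(I + N)^6 = I + 6·N + 15·N^2 = [[1, 0, 0], [24, 1, 0], [−234, −24, 1]].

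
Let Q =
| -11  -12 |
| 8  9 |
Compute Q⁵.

[[-731, -732], [488, 489]]

tr Q = -2 and det Q = -3, so the characteristic polynomial is λ² − (-2)λ + (-3) with roots 1 and -3.
Eigenvectors give P = [[-1, 3], [1, -2]] with P⁻¹ = [[2, 3], [1, 1]], and Q = P·diag(1, -3)·P⁻¹.
Then Q⁵ = P·diag(1, -243)·P⁻¹ = [[-1, -729], [1, 486]] · [[2, 3], [1, 1]] = [[-731, -732], [488, 489]].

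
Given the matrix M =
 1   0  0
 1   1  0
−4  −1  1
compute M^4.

M = I + N where N = [[0, 0, 0], [1, 0, 0], [−4, −1, 0]] is strictly lower-triangular, so N^3 = 0.
(I + N)^4 = I + 4·N + 6·N^2 = [[1, 0, 0], [4, 1, 0], [−22, −4, 1]].

[[1, 0, 0], [4, 1, 0], [−22, −4, 1]]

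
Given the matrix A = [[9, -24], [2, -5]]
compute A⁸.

[[26241, -78720], [6560, -19679]]

tr A = 4 and det A = 3, so the characteristic polynomial is λ² − (4)λ + (3) with roots 3 and 1.
Eigenvectors give P = [[4, 3], [1, 1]] with P⁻¹ = [[1, -3], [-1, 4]], and A = P·diag(3, 1)·P⁻¹.
Then A⁸ = P·diag(6561, 1)·P⁻¹ = [[26244, 3], [6561, 1]] · [[1, -3], [-1, 4]] = [[26241, -78720], [6560, -19679]].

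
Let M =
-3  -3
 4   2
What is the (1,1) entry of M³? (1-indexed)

M² = [[-3, 3], [-4, -8]]
M³ = [[21, 15], [-20, -4]]

21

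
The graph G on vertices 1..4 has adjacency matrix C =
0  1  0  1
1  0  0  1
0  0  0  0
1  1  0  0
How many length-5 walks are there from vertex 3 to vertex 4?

0

The number of length-5 walks from vertex 3 to vertex 4 is entry (3,4) of C^5, where C is the adjacency matrix.
C^2 = [[2, 1, 0, 1], [1, 2, 0, 1], [0, 0, 0, 0], [1, 1, 0, 2]]
C^3 = [[2, 3, 0, 3], [3, 2, 0, 3], [0, 0, 0, 0], [3, 3, 0, 2]]
C^4 = [[6, 5, 0, 5], [5, 6, 0, 5], [0, 0, 0, 0], [5, 5, 0, 6]]
C^5 = [[10, 11, 0, 11], [11, 10, 0, 11], [0, 0, 0, 0], [11, 11, 0, 10]]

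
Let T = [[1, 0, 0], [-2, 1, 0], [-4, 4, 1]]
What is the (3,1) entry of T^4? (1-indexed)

-64

T = I + N where N = [[0, 0, 0], [-2, 0, 0], [-4, 4, 0]] is strictly lower-triangular, so N^3 = 0.
(I + N)^4 = I + 4·N + 6·N^2 = [[1, 0, 0], [-8, 1, 0], [-64, 16, 1]].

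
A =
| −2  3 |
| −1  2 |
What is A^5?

A² = I (check: tr A = 0 and det A = −1), so A^5 = A since 5 is odd.

[[−2, 3], [−1, 2]]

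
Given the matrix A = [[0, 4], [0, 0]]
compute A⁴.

A is strictly triangular, hence nilpotent: A² = 0, so A⁴ = 0.

[[0, 0], [0, 0]]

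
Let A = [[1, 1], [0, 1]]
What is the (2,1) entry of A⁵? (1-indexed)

0

A = I + N where N = [[0, 1], [0, 0]] is strictly upper-triangular, so N² = 0.
(I + N)⁵ = I + 5·N = [[1, 5], [0, 1]].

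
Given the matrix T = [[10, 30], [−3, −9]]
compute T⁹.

[[10, 30], [−3, −9]]

T² = T (a projection; rank 1, trace 1), so T⁹ = T.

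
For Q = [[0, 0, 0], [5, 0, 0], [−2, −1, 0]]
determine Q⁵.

[[0, 0, 0], [0, 0, 0], [0, 0, 0]]

Q is strictly triangular, hence nilpotent: Q³ = 0, so Q⁵ = 0.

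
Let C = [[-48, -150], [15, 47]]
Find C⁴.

tr C = -1 and det C = -6, so the characteristic polynomial is λ² − (-1)λ + (-6) with roots 2 and -3.
Eigenvectors give P = [[-3, 10], [1, -3]] with P⁻¹ = [[3, 10], [1, 3]], and C = P·diag(2, -3)·P⁻¹.
Then C⁴ = P·diag(16, 81)·P⁻¹ = [[-48, 810], [16, -243]] · [[3, 10], [1, 3]] = [[666, 1950], [-195, -569]].

[[666, 1950], [-195, -569]]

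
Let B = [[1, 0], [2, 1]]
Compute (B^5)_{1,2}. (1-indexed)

0

B = I + N where N = [[0, 0], [2, 0]] is strictly lower-triangular, so N^2 = 0.
(I + N)^5 = I + 5·N = [[1, 0], [10, 1]].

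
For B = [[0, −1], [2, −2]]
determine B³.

B² = [[−2, 2], [−4, 2]]
B³ = [[4, −2], [4, 0]]

[[4, −2], [4, 0]]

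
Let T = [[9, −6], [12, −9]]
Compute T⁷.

tr T = 0 and det T = −9, so the characteristic polynomial is λ² − (0)λ + (−9) with roots 3 and −3.
Eigenvectors give P = [[1, −1], [1, −2]] with P⁻¹ = [[2, −1], [1, −1]], and T = P·diag(3, −3)·P⁻¹.
Then T⁷ = P·diag(2187, −2187)·P⁻¹ = [[2187, 2187], [2187, 4374]] · [[2, −1], [1, −1]] = [[6561, −4374], [8748, −6561]].

[[6561, −4374], [8748, −6561]]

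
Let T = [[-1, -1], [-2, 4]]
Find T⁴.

[[27, -63], [-126, 342]]

T² = [[3, -3], [-6, 18]]
T³ = [[3, -15], [-30, 78]]
T⁴ = [[27, -63], [-126, 342]]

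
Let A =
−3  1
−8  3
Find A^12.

A² = I (check: tr A = 0 and det A = −1), so A^12 = I since 12 is even.

[[1, 0], [0, 1]]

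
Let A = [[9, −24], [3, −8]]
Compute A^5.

[[9, −24], [3, −8]]

A² = A (a projection; rank 1, trace 1), so A^5 = A.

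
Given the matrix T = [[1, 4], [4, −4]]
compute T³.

T² = [[17, −12], [−12, 32]]
T³ = [[−31, 116], [116, −176]]

[[−31, 116], [116, −176]]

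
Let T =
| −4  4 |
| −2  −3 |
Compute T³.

[[24, 116], [−58, 53]]

T² = [[8, −28], [14, 1]]
T³ = [[24, 116], [−58, 53]]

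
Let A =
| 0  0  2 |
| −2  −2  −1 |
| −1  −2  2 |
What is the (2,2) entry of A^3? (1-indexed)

A^2 = [[−2, −4, 4], [5, 6, −4], [2, 0, 4]]
A^3 = [[4, 0, 8], [−8, −4, −4], [−4, −8, 12]]

−4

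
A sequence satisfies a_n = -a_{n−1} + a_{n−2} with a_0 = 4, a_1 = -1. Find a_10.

With companion matrix T = [[-1, 1], [1, 0]], [a_n, a_{n−1}]ᵀ = T·[a_{n−1}, a_{n−2}]ᵀ, so [a_10, a_9]ᵀ = T⁹·[a_1, a_0]ᵀ.
T⁹ = [[-55, 34], [34, -21]], giving [a_10, a_9]ᵀ = [[191], [-118]].

191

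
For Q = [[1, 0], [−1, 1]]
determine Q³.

[[1, 0], [−3, 1]]

Q = I + N where N = [[0, 0], [−1, 0]] is strictly lower-triangular, so N² = 0.
(I + N)³ = I + 3·N = [[1, 0], [−3, 1]].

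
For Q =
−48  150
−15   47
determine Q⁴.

[[666, −1950], [195, −569]]

tr Q = −1 and det Q = −6, so the characteristic polynomial is λ² − (−1)λ + (−6) with roots 2 and −3.
Eigenvectors give P = [[−3, −10], [−1, −3]] with P⁻¹ = [[3, −10], [−1, 3]], and Q = P·diag(2, −3)·P⁻¹.
Then Q⁴ = P·diag(16, 81)·P⁻¹ = [[−48, −810], [−16, −243]] · [[3, −10], [−1, 3]] = [[666, −1950], [195, −569]].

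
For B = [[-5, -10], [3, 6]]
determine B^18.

[[-5, -10], [3, 6]]

B² = B (a projection; rank 1, trace 1), so B^18 = B.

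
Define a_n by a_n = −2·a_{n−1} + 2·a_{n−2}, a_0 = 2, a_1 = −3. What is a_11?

With companion matrix B = [[−2, 2], [1, 0]], [a_n, a_{n−1}]ᵀ = B·[a_{n−1}, a_{n−2}]ᵀ, so [a_11, a_10]ᵀ = B¹⁰·[a_1, a_0]ᵀ.
B¹⁰ = [[18272, −13376], [−6688, 4896]], giving [a_11, a_10]ᵀ = [[−81568], [29856]].

−81568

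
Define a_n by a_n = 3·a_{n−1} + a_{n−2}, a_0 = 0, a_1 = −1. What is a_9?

−12970

With companion matrix M = [[3, 1], [1, 0]], [a_n, a_{n−1}]ᵀ = M·[a_{n−1}, a_{n−2}]ᵀ, so [a_9, a_8]ᵀ = M⁸·[a_1, a_0]ᵀ.
M⁸ = [[12970, 3927], [3927, 1189]], giving [a_9, a_8]ᵀ = [[−12970], [−3927]].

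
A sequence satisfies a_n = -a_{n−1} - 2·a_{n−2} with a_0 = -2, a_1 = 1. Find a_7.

-13

With companion matrix M = [[-1, -2], [1, 0]], [a_n, a_{n−1}]ᵀ = M·[a_{n−1}, a_{n−2}]ᵀ, so [a_7, a_6]ᵀ = M^6·[a_1, a_0]ᵀ.
M^6 = [[7, 10], [-5, 2]], giving [a_7, a_6]ᵀ = [[-13], [-9]].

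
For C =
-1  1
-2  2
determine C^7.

[[-1, 1], [-2, 2]]

C² = C (a projection; rank 1, trace 1), so C^7 = C.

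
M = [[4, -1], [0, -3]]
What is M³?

[[64, -13], [0, -27]]

M² = [[16, -1], [0, 9]]
M³ = [[64, -13], [0, -27]]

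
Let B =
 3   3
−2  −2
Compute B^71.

[[3, 3], [−2, −2]]

B² = B (a projection; rank 1, trace 1), so B^71 = B.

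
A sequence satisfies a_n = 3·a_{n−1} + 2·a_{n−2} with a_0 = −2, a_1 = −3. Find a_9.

−92205

With companion matrix A = [[3, 2], [1, 0]], [a_n, a_{n−1}]ᵀ = A·[a_{n−1}, a_{n−2}]ᵀ, so [a_9, a_8]ᵀ = A⁸·[a_1, a_0]ᵀ.
A⁸ = [[22363, 12558], [6279, 3526]], giving [a_9, a_8]ᵀ = [[−92205], [−25889]].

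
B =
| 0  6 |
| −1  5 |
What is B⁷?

[[−3990, 12354], [−2059, 6305]]

tr B = 5 and det B = 6, so the characteristic polynomial is λ² − (5)λ + (6) with roots 2 and 3.
Eigenvectors give P = [[3, 2], [1, 1]] with P⁻¹ = [[1, −2], [−1, 3]], and B = P·diag(2, 3)·P⁻¹.
Then B⁷ = P·diag(128, 2187)·P⁻¹ = [[384, 4374], [128, 2187]] · [[1, −2], [−1, 3]] = [[−3990, 12354], [−2059, 6305]].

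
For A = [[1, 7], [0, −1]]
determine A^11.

[[1, 7], [0, −1]]

A² = I (check: tr A = 0 and det A = −1), so A^11 = A since 11 is odd.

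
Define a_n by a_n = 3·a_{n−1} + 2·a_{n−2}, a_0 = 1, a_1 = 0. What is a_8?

With companion matrix T = [[3, 2], [1, 0]], [a_n, a_{n−1}]ᵀ = T·[a_{n−1}, a_{n−2}]ᵀ, so [a_8, a_7]ᵀ = T^7·[a_1, a_0]ᵀ.
T^7 = [[6279, 3526], [1763, 990]], giving [a_8, a_7]ᵀ = [[3526], [990]].

3526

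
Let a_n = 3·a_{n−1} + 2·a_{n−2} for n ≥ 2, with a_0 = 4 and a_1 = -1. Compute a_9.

27869

With companion matrix A = [[3, 2], [1, 0]], [a_n, a_{n−1}]ᵀ = A·[a_{n−1}, a_{n−2}]ᵀ, so [a_9, a_8]ᵀ = A⁸·[a_1, a_0]ᵀ.
A⁸ = [[22363, 12558], [6279, 3526]], giving [a_9, a_8]ᵀ = [[27869], [7825]].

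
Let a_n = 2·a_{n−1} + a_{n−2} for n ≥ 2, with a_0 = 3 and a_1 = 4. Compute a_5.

With companion matrix C = [[2, 1], [1, 0]], [a_n, a_{n−1}]ᵀ = C·[a_{n−1}, a_{n−2}]ᵀ, so [a_5, a_4]ᵀ = C⁴·[a_1, a_0]ᵀ.
C⁴ = [[29, 12], [12, 5]], giving [a_5, a_4]ᵀ = [[152], [63]].

152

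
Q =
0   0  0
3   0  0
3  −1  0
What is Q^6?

Q is strictly triangular, hence nilpotent: Q^3 = 0, so Q^6 = 0.

[[0, 0, 0], [0, 0, 0], [0, 0, 0]]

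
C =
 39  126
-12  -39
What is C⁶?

tr C = 0 and det C = -9, so the characteristic polynomial is λ² − (0)λ + (-9) with roots 3 and -3.
Eigenvectors give P = [[7, -3], [-2, 1]] with P⁻¹ = [[1, 3], [2, 7]], and C = P·diag(3, -3)·P⁻¹.
Then C⁶ = P·diag(729, 729)·P⁻¹ = [[5103, -2187], [-1458, 729]] · [[1, 3], [2, 7]] = [[729, 0], [0, 729]].

[[729, 0], [0, 729]]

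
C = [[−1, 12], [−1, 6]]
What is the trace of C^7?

2315

tr C = 5 and det C = 6, so the characteristic polynomial is λ² − (5)λ + (6) with roots 2 and 3.
Eigenvectors give P = [[4, 3], [1, 1]] with P⁻¹ = [[1, −3], [−1, 4]], and C = P·diag(2, 3)·P⁻¹.
Then C^7 = P·diag(128, 2187)·P⁻¹ = [[512, 6561], [128, 2187]] · [[1, −3], [−1, 4]] = [[−6049, 24708], [−2059, 8364]].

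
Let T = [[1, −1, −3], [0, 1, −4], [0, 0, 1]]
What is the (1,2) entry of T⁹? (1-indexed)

T = I + N where N = [[0, −1, −3], [0, 0, −4], [0, 0, 0]] is strictly upper-triangular, so N³ = 0.
(I + N)⁹ = I + 9·N + 36·N² = [[1, −9, 117], [0, 1, −36], [0, 0, 1]].

−9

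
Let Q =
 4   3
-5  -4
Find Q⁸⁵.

Q² = I (check: tr Q = 0 and det Q = -1), so Q⁸⁵ = Q since 85 is odd.

[[4, 3], [-5, -4]]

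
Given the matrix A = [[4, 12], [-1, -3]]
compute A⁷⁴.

[[4, 12], [-1, -3]]

A² = A (a projection; rank 1, trace 1), so A⁷⁴ = A.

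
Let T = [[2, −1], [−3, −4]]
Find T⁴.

T² = [[7, 2], [6, 19]]
T³ = [[8, −15], [−45, −82]]
T⁴ = [[61, 52], [156, 373]]

[[61, 52], [156, 373]]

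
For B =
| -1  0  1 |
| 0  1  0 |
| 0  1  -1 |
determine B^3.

[[-1, -1, 3], [0, 1, 0], [0, 1, -1]]

B^2 = [[1, 1, -2], [0, 1, 0], [0, 0, 1]]
B^3 = [[-1, -1, 3], [0, 1, 0], [0, 1, -1]]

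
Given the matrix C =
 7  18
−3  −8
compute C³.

[[19, 54], [−9, −26]]

tr C = −1 and det C = −2, so the characteristic polynomial is λ² − (−1)λ + (−2) with roots −2 and 1.
Eigenvectors give P = [[−2, −3], [1, 1]] with P⁻¹ = [[1, 3], [−1, −2]], and C = P·diag(−2, 1)·P⁻¹.
Then C³ = P·diag(−8, 1)·P⁻¹ = [[16, −3], [−8, 1]] · [[1, 3], [−1, −2]] = [[19, 54], [−9, −26]].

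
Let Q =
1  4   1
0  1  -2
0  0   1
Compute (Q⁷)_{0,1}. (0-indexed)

28

Q = I + N where N = [[0, 4, 1], [0, 0, -2], [0, 0, 0]] is strictly upper-triangular, so N³ = 0.
(I + N)⁷ = I + 7·N + 21·N² = [[1, 28, -161], [0, 1, -14], [0, 0, 1]].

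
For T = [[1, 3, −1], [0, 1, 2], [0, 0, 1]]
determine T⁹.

[[1, 27, 207], [0, 1, 18], [0, 0, 1]]

T = I + N where N = [[0, 3, −1], [0, 0, 2], [0, 0, 0]] is strictly upper-triangular, so N³ = 0.
(I + N)⁹ = I + 9·N + 36·N² = [[1, 27, 207], [0, 1, 18], [0, 0, 1]].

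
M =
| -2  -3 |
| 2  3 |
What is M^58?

[[-2, -3], [2, 3]]

M² = M (a projection; rank 1, trace 1), so M^58 = M.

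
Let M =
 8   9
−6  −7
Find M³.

[[26, 27], [−18, −19]]

tr M = 1 and det M = −2, so the characteristic polynomial is λ² − (1)λ + (−2) with roots 2 and −1.
Eigenvectors give P = [[−3, −1], [2, 1]] with P⁻¹ = [[−1, −1], [2, 3]], and M = P·diag(2, −1)·P⁻¹.
Then M³ = P·diag(8, −1)·P⁻¹ = [[−24, 1], [16, −1]] · [[−1, −1], [2, 3]] = [[26, 27], [−18, −19]].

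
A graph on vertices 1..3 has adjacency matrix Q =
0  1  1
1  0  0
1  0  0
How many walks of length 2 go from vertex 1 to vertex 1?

2

The number of length-2 walks from vertex 1 to vertex 1 is entry (1,1) of Q², where Q is the adjacency matrix.
Q² = [[2, 0, 0], [0, 1, 1], [0, 1, 1]]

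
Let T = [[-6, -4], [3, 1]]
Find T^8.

[[25476, 25220], [-18915, -18659]]

tr T = -5 and det T = 6, so the characteristic polynomial is λ² − (-5)λ + (6) with roots -3 and -2.
Eigenvectors give P = [[4, -1], [-3, 1]] with P⁻¹ = [[1, 1], [3, 4]], and T = P·diag(-3, -2)·P⁻¹.
Then T^8 = P·diag(6561, 256)·P⁻¹ = [[26244, -256], [-19683, 256]] · [[1, 1], [3, 4]] = [[25476, 25220], [-18915, -18659]].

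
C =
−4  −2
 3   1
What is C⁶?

[[190, 126], [−189, −125]]

tr C = −3 and det C = 2, so the characteristic polynomial is λ² − (−3)λ + (2) with roots −1 and −2.
Eigenvectors give P = [[−2, −1], [3, 1]] with P⁻¹ = [[1, 1], [−3, −2]], and C = P·diag(−1, −2)·P⁻¹.
Then C⁶ = P·diag(1, 64)·P⁻¹ = [[−2, −64], [3, 64]] · [[1, 1], [−3, −2]] = [[190, 126], [−189, −125]].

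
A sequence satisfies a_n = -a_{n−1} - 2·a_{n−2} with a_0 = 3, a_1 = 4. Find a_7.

With companion matrix C = [[-1, -2], [1, 0]], [a_n, a_{n−1}]ᵀ = C·[a_{n−1}, a_{n−2}]ᵀ, so [a_7, a_6]ᵀ = C⁶·[a_1, a_0]ᵀ.
C⁶ = [[7, 10], [-5, 2]], giving [a_7, a_6]ᵀ = [[58], [-14]].

58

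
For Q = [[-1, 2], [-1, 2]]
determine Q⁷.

[[-1, 2], [-1, 2]]

Q² = Q (a projection; rank 1, trace 1), so Q⁷ = Q.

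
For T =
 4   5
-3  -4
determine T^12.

[[1, 0], [0, 1]]

T² = I (check: tr T = 0 and det T = -1), so T^12 = I since 12 is even.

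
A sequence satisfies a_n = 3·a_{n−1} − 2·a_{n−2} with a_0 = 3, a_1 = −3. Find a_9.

−3063

With companion matrix B = [[3, −2], [1, 0]], [a_n, a_{n−1}]ᵀ = B·[a_{n−1}, a_{n−2}]ᵀ, so [a_9, a_8]ᵀ = B⁸·[a_1, a_0]ᵀ.
B⁸ = [[511, −510], [255, −254]], giving [a_9, a_8]ᵀ = [[−3063], [−1527]].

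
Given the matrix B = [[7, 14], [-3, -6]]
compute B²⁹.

B² = B (a projection; rank 1, trace 1), so B²⁹ = B.

[[7, 14], [-3, -6]]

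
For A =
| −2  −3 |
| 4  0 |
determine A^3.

[[40, 24], [−32, 24]]

A^2 = [[−8, 6], [−8, −12]]
A^3 = [[40, 24], [−32, 24]]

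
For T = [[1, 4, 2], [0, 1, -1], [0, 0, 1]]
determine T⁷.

[[1, 28, -70], [0, 1, -7], [0, 0, 1]]

T = I + N where N = [[0, 4, 2], [0, 0, -1], [0, 0, 0]] is strictly upper-triangular, so N³ = 0.
(I + N)⁷ = I + 7·N + 21·N² = [[1, 28, -70], [0, 1, -7], [0, 0, 1]].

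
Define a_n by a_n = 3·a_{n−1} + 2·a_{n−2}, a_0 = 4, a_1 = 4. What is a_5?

With companion matrix T = [[3, 2], [1, 0]], [a_n, a_{n−1}]ᵀ = T·[a_{n−1}, a_{n−2}]ᵀ, so [a_5, a_4]ᵀ = T⁴·[a_1, a_0]ᵀ.
T⁴ = [[139, 78], [39, 22]], giving [a_5, a_4]ᵀ = [[868], [244]].

868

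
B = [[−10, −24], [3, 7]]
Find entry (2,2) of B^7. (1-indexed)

1015

tr B = −3 and det B = 2, so the characteristic polynomial is λ² − (−3)λ + (2) with roots −1 and −2.
Eigenvectors give P = [[−8, −3], [3, 1]] with P⁻¹ = [[1, 3], [−3, −8]], and B = P·diag(−1, −2)·P⁻¹.
Then B^7 = P·diag(−1, −128)·P⁻¹ = [[8, 384], [−3, −128]] · [[1, 3], [−3, −8]] = [[−1144, −3048], [381, 1015]].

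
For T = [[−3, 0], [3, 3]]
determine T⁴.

[[81, 0], [0, 81]]

T² = [[9, 0], [0, 9]]
T³ = [[−27, 0], [27, 27]]
T⁴ = [[81, 0], [0, 81]]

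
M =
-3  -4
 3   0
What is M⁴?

M² = [[-3, 12], [-9, -12]]
M³ = [[45, 12], [-9, 36]]
M⁴ = [[-99, -180], [135, 36]]

[[-99, -180], [135, 36]]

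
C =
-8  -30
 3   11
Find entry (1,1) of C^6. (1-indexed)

-566

tr C = 3 and det C = 2, so the characteristic polynomial is λ² − (3)λ + (2) with roots 2 and 1.
Eigenvectors give P = [[-3, 10], [1, -3]] with P⁻¹ = [[3, 10], [1, 3]], and C = P·diag(2, 1)·P⁻¹.
Then C^6 = P·diag(64, 1)·P⁻¹ = [[-192, 10], [64, -3]] · [[3, 10], [1, 3]] = [[-566, -1890], [189, 631]].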